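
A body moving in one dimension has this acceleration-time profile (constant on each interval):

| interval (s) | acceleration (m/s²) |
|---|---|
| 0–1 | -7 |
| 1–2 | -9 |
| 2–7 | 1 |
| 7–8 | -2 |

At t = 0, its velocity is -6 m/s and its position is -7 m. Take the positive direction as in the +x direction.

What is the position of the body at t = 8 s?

On each constant-a segment, Δv = aΔt and Δx = v₀Δt + ½aΔt²; chain segment to segment.
0–1 s: v starts -6 m/s; Δx = -6·1 + ½·-7·1² = -9.5 m; v ends -13 m/s.
1–2 s: v starts -13 m/s; Δx = -13·1 + ½·-9·1² = -17.5 m; v ends -22 m/s.
2–7 s: v starts -22 m/s; Δx = -22·5 + ½·1·5² = -97.5 m; v ends -17 m/s.
7–8 s: v starts -17 m/s; Δx = -17·1 + ½·-2·1² = -18 m; v ends -19 m/s.
x(8) = -7 + Σ Δx = -149.5 m.

-149.5 m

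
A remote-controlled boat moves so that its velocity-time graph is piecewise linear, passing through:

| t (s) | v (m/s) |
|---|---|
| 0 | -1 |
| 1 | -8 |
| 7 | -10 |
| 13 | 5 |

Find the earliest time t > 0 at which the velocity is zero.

v changes sign on 7–13 s (from -10 to 5); the graph is linear there, so v = 0 at t = 7 + (10)·(13 − 7)/(5 − -10) = 11 s.

t = 11 s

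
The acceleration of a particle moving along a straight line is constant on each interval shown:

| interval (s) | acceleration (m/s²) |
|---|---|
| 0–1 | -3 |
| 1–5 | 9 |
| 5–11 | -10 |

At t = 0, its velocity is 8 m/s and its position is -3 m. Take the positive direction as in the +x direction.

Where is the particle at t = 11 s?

161.5 m

On each constant-a segment, Δv = aΔt and Δx = v₀Δt + ½aΔt²; chain segment to segment.
0–1 s: v starts 8 m/s; Δx = 8·1 + ½·-3·1² = 6.5 m; v ends 5 m/s.
1–5 s: v starts 5 m/s; Δx = 5·4 + ½·9·4² = 92 m; v ends 41 m/s.
5–11 s: v starts 41 m/s; Δx = 41·6 + ½·-10·6² = 66 m; v ends -19 m/s.
x(11) = -3 + Σ Δx = 161.5 m.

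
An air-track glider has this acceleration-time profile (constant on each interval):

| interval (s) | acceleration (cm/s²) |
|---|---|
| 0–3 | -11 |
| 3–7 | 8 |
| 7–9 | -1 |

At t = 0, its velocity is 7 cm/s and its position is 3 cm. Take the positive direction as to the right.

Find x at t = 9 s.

On each constant-a segment, Δv = aΔt and Δx = v₀Δt + ½aΔt²; chain segment to segment.
0–3 s: v starts 7 cm/s; Δx = 7·3 + ½·-11·3² = -28.5 cm; v ends -26 cm/s.
3–7 s: v starts -26 cm/s; Δx = -26·4 + ½·8·4² = -40 cm; v ends 6 cm/s.
7–9 s: v starts 6 cm/s; Δx = 6·2 + ½·-1·2² = 10 cm; v ends 4 cm/s.
x(9) = 3 + Σ Δx = -55.5 cm.

-55.5 cm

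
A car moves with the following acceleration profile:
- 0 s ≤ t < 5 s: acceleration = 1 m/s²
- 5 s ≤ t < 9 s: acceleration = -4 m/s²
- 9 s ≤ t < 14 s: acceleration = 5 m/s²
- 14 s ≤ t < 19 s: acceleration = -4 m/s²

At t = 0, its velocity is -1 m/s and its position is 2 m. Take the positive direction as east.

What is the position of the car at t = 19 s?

On each constant-a segment, Δv = aΔt and Δx = v₀Δt + ½aΔt²; chain segment to segment.
0–5 s: v starts -1 m/s; Δx = -1·5 + ½·1·5² = 7.5 m; v ends 4 m/s.
5–9 s: v starts 4 m/s; Δx = 4·4 + ½·-4·4² = -16 m; v ends -12 m/s.
9–14 s: v starts -12 m/s; Δx = -12·5 + ½·5·5² = 2.5 m; v ends 13 m/s.
14–19 s: v starts 13 m/s; Δx = 13·5 + ½·-4·5² = 15 m; v ends -7 m/s.
x(19) = 2 + Σ Δx = 11 m.

11 m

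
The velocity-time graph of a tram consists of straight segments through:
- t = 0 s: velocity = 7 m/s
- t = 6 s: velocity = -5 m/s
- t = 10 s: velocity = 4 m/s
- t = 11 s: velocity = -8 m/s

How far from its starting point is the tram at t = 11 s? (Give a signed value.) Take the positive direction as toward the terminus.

Displacement is the signed area under the v-t curve.
0–6 s: ½(7 + -5)(6) = 6 m
6–10 s: ½(-5 + 4)(4) = -2 m
10–11 s: ½(4 + -8)(1) = -2 m
Net displacement = 2 m

2 m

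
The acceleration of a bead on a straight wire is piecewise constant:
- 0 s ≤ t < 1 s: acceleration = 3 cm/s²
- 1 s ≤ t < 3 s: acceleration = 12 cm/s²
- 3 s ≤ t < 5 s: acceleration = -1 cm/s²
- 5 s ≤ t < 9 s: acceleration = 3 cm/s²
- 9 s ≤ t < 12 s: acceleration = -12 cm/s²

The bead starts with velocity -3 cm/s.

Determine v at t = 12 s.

Δv equals the area under the a-t graph; then v = v₀ + Δv.
0–1 s: 3 × 1 = 3 cm/s
1–3 s: 12 × 2 = 24 cm/s
3–5 s: -1 × 2 = -2 cm/s
5–9 s: 3 × 4 = 12 cm/s
9–12 s: -12 × 3 = -36 cm/s
Δv = 1 cm/s, so v(12) = -3 + (1) = -2 cm/s.

-2 cm/s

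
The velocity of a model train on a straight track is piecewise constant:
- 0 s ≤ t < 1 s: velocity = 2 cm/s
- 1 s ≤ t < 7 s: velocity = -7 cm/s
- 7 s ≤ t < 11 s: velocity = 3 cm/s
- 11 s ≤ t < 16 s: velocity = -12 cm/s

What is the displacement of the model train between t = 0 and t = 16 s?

Net displacement equals the area under the velocity-time graph (areas below the axis count negative).
0–1 s: 2 × 1 = 2 cm
1–7 s: -7 × 6 = -42 cm
7–11 s: 3 × 4 = 12 cm
11–16 s: -12 × 5 = -60 cm
Net displacement = -88 cm

-88 cm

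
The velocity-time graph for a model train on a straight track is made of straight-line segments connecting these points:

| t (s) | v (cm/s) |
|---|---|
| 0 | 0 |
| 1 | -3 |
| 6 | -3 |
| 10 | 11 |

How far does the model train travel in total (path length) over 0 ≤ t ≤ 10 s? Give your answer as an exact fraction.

491/14 cm

Total distance travelled is ∫|v| dt — sum the magnitudes of each area piece.
0–1 s: |½(0 + -3)(1)| = 1.5 cm
1–6 s: |-3| × 5 = 15 cm
6–10 s: v = 0 at t = 48/7 s; triangle areas 9/7 + 121/7 = 130/7 cm
Total distance = 491/14 cm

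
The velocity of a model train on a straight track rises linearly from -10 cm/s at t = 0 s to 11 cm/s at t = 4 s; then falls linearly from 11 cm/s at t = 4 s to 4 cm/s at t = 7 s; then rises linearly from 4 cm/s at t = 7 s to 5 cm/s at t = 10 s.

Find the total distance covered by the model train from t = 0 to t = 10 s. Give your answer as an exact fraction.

Distance (not displacement) is the total path length: add the absolute areas under v-t.
0–4 s: v = 0 at t = 40/21 s; triangle areas 200/21 + 242/21 = 442/21 cm
4–7 s: |½(11 + 4)(3)| = 22.5 cm
7–10 s: |½(4 + 5)(3)| = 13.5 cm
Total distance = 1198/21 cm

1198/21 cm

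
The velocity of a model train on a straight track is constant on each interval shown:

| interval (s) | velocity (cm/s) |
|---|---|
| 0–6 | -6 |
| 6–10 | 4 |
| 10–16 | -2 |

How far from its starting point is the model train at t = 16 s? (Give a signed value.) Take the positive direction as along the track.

-32 cm

Net displacement equals the area under the velocity-time graph (areas below the axis count negative).
0–6 s: -6 × 6 = -36 cm
6–10 s: 4 × 4 = 16 cm
10–16 s: -2 × 6 = -12 cm
Net displacement = -32 cm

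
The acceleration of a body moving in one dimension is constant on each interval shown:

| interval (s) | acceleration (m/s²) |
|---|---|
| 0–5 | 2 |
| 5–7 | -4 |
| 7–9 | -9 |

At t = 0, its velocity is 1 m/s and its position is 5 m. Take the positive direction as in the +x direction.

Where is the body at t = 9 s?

On each constant-a segment, Δv = aΔt and Δx = v₀Δt + ½aΔt²; chain segment to segment.
0–5 s: v starts 1 m/s; Δx = 1·5 + ½·2·5² = 30 m; v ends 11 m/s.
5–7 s: v starts 11 m/s; Δx = 11·2 + ½·-4·2² = 14 m; v ends 3 m/s.
7–9 s: v starts 3 m/s; Δx = 3·2 + ½·-9·2² = -12 m; v ends -15 m/s.
x(9) = 5 + Σ Δx = 37 m.

37 m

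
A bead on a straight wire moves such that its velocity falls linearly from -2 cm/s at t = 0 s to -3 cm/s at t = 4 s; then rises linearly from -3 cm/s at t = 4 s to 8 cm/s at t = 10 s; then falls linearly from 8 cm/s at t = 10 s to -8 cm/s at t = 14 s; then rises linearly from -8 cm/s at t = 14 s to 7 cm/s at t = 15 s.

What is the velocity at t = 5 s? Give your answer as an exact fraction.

On 4–10 s the graph is linear from -3 to 8 cm/s: v(5) = -3 + (8 − -3)·(5 − 4)/(10 − 4) = -7/6 cm/s.

-7/6 cm/s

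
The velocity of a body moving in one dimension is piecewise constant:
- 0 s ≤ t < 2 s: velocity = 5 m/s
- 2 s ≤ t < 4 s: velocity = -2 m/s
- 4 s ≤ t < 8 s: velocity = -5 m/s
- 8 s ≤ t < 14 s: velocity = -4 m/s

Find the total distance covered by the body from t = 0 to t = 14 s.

Distance (not displacement) is the total path length: add the absolute areas under v-t.
0–2 s: |5| × 2 = 10 m
2–4 s: |-2| × 2 = 4 m
4–8 s: |-5| × 4 = 20 m
8–14 s: |-4| × 6 = 24 m
Total distance = 58 m

58 m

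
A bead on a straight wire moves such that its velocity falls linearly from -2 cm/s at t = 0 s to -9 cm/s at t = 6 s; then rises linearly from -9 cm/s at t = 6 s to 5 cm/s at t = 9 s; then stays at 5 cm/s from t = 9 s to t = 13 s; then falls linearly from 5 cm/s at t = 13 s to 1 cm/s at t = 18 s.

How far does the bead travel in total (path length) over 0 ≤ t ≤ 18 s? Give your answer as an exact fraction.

1111/14 cm

Total distance travelled is ∫|v| dt — sum the magnitudes of each area piece.
0–6 s: |½(-2 + -9)(6)| = 33 cm
6–9 s: v = 0 at t = 111/14 s; triangle areas 243/28 + 75/28 = 159/14 cm
9–13 s: |5| × 4 = 20 cm
13–18 s: |½(5 + 1)(5)| = 15 cm
Total distance = 1111/14 cm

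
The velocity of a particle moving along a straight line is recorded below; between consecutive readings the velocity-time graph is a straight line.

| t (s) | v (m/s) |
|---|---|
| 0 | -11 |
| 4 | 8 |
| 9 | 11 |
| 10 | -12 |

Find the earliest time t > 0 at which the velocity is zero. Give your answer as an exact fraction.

v changes sign on 0–4 s (from -11 to 8); the graph is linear there, so v = 0 at t = 0 + (11)·(4 − 0)/(8 − -11) = 44/19 s.

t = 44/19 s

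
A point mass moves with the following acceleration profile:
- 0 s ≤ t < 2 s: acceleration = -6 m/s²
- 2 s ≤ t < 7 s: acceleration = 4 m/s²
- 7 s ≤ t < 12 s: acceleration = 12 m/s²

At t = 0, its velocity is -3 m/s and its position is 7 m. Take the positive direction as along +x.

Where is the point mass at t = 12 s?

On each constant-a segment, Δv = aΔt and Δx = v₀Δt + ½aΔt²; chain segment to segment.
0–2 s: v starts -3 m/s; Δx = -3·2 + ½·-6·2² = -18 m; v ends -15 m/s.
2–7 s: v starts -15 m/s; Δx = -15·5 + ½·4·5² = -25 m; v ends 5 m/s.
7–12 s: v starts 5 m/s; Δx = 5·5 + ½·12·5² = 175 m; v ends 65 m/s.
x(12) = 7 + Σ Δx = 139 m.

139 m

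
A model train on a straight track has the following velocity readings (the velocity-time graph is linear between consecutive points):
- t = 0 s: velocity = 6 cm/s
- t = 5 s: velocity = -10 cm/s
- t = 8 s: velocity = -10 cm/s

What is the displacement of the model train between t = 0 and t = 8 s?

-40 cm

Displacement is the signed area under the v-t curve.
0–5 s: ½(6 + -10)(5) = -10 cm
5–8 s: -10 × 3 = -30 cm
Net displacement = -40 cm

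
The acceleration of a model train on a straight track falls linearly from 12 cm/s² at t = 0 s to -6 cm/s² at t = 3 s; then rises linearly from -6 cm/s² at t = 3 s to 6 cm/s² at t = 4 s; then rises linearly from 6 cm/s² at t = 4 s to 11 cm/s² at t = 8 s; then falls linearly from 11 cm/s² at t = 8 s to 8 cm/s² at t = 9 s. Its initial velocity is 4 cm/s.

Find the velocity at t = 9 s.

Δv equals the area under the a-t graph; then v = v₀ + Δv.
0–3 s: ½(12 + -6)(3) = 9 cm/s
3–4 s: ½(-6 + 6)(1) = 0 cm/s
4–8 s: ½(6 + 11)(4) = 34 cm/s
8–9 s: ½(11 + 8)(1) = 9.5 cm/s
Δv = 52.5 cm/s, so v(9) = 4 + (52.5) = 56.5 cm/s.

56.5 cm/s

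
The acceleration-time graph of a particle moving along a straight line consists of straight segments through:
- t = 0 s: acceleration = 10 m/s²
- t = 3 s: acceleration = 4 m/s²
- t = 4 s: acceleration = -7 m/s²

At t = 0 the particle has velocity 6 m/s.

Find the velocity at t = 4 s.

25.5 m/s

Δv equals the area under the a-t graph; then v = v₀ + Δv.
0–3 s: ½(10 + 4)(3) = 21 m/s
3–4 s: ½(4 + -7)(1) = -1.5 m/s
Δv = 19.5 m/s, so v(4) = 6 + (19.5) = 25.5 m/s.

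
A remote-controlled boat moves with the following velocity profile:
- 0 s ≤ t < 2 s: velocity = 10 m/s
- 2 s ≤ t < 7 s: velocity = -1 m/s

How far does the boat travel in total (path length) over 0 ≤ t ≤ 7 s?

25 m

Total distance travelled is ∫|v| dt — sum the magnitudes of each area piece.
0–2 s: |10| × 2 = 20 m
2–7 s: |-1| × 5 = 5 m
Total distance = 25 m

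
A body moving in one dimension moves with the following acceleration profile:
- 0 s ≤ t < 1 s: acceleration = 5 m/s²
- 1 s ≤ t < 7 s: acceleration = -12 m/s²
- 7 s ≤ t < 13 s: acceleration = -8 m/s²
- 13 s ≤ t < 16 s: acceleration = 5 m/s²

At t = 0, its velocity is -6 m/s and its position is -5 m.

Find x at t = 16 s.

-1153 m

On each constant-a segment, Δv = aΔt and Δx = v₀Δt + ½aΔt²; chain segment to segment.
0–1 s: v starts -6 m/s; Δx = -6·1 + ½·5·1² = -3.5 m; v ends -1 m/s.
1–7 s: v starts -1 m/s; Δx = -1·6 + ½·-12·6² = -222 m; v ends -73 m/s.
7–13 s: v starts -73 m/s; Δx = -73·6 + ½·-8·6² = -582 m; v ends -121 m/s.
13–16 s: v starts -121 m/s; Δx = -121·3 + ½·5·3² = -340.5 m; v ends -106 m/s.
x(16) = -5 + Σ Δx = -1153 m.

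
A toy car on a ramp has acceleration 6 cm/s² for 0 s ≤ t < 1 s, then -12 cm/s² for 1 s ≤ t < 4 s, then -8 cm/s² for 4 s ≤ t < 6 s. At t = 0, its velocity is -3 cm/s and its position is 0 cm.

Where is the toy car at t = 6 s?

-127 cm

On each constant-a segment, Δv = aΔt and Δx = v₀Δt + ½aΔt²; chain segment to segment.
0–1 s: v starts -3 cm/s; Δx = -3·1 + ½·6·1² = 0 cm; v ends 3 cm/s.
1–4 s: v starts 3 cm/s; Δx = 3·3 + ½·-12·3² = -45 cm; v ends -33 cm/s.
4–6 s: v starts -33 cm/s; Δx = -33·2 + ½·-8·2² = -82 cm; v ends -49 cm/s.
x(6) = 0 + Σ Δx = -127 cm.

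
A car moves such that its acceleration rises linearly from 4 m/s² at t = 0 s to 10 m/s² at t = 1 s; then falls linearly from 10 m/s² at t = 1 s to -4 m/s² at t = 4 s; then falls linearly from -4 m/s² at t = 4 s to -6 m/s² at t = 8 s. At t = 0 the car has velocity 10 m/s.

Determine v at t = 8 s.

Δv equals the area under the a-t graph; then v = v₀ + Δv.
0–1 s: ½(4 + 10)(1) = 7 m/s
1–4 s: ½(10 + -4)(3) = 9 m/s
4–8 s: ½(-4 + -6)(4) = -20 m/s
Δv = -4 m/s, so v(8) = 10 + (-4) = 6 m/s.

6 m/s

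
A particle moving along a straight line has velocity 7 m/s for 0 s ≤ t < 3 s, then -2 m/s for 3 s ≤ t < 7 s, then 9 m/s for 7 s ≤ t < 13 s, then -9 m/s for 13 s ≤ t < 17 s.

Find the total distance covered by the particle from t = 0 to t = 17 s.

Distance (not displacement) is the total path length: add the absolute areas under v-t.
0–3 s: |7| × 3 = 21 m
3–7 s: |-2| × 4 = 8 m
7–13 s: |9| × 6 = 54 m
13–17 s: |-9| × 4 = 36 m
Total distance = 119 m

119 m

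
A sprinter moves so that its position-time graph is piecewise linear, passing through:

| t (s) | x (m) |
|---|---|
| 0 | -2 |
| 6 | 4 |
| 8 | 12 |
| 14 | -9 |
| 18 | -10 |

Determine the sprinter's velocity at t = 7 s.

4 m/s

Velocity is the slope of the x-t graph on 6–8 s: (12 − 4)/(8 − 6) = 4 m/s.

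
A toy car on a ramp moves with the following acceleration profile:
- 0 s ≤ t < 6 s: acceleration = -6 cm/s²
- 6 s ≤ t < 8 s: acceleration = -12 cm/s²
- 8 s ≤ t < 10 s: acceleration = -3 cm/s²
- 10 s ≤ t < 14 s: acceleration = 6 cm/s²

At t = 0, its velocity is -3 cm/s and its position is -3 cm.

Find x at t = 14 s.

On each constant-a segment, Δv = aΔt and Δx = v₀Δt + ½aΔt²; chain segment to segment.
0–6 s: v starts -3 cm/s; Δx = -3·6 + ½·-6·6² = -126 cm; v ends -39 cm/s.
6–8 s: v starts -39 cm/s; Δx = -39·2 + ½·-12·2² = -102 cm; v ends -63 cm/s.
8–10 s: v starts -63 cm/s; Δx = -63·2 + ½·-3·2² = -132 cm; v ends -69 cm/s.
10–14 s: v starts -69 cm/s; Δx = -69·4 + ½·6·4² = -228 cm; v ends -45 cm/s.
x(14) = -3 + Σ Δx = -591 cm.

-591 cm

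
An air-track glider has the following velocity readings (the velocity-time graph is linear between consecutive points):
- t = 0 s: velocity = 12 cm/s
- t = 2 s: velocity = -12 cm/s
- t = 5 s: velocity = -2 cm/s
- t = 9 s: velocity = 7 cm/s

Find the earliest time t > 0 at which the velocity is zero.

v changes sign on 0–2 s (from 12 to -12); the graph is linear there, so v = 0 at t = 0 + (-12)·(2 − 0)/(-12 − 12) = 1 s.

t = 1 s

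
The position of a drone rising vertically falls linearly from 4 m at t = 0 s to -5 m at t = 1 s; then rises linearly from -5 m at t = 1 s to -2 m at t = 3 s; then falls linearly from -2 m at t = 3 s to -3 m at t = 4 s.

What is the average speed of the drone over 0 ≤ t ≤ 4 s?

3.25 m/s

Average speed = (total path length)/(elapsed time); on a piecewise-linear x-t graph the path length is Σ|Δx|.
0–1 s: |Δx| = |-5 − 4| = 9 m
1–3 s: |Δx| = |-2 − -5| = 3 m
3–4 s: |Δx| = |-3 − -2| = 1 m
Total path = 13 m; average speed = 13/4 = 3.25 m/s.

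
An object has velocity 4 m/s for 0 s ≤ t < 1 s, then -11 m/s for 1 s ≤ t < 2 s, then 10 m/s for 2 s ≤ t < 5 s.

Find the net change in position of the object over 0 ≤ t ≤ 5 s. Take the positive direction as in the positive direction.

Displacement is the signed area under the v-t curve.
0–1 s: 4 × 1 = 4 m
1–2 s: -11 × 1 = -11 m
2–5 s: 10 × 3 = 30 m
Net displacement = 23 m

23 m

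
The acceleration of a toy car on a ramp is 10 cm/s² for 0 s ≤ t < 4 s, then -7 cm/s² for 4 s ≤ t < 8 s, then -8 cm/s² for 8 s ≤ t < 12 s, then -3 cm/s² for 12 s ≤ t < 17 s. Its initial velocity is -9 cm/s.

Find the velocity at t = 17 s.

-44 cm/s

Δv equals the area under the a-t graph; then v = v₀ + Δv.
0–4 s: 10 × 4 = 40 cm/s
4–8 s: -7 × 4 = -28 cm/s
8–12 s: -8 × 4 = -32 cm/s
12–17 s: -3 × 5 = -15 cm/s
Δv = -35 cm/s, so v(17) = -9 + (-35) = -44 cm/s.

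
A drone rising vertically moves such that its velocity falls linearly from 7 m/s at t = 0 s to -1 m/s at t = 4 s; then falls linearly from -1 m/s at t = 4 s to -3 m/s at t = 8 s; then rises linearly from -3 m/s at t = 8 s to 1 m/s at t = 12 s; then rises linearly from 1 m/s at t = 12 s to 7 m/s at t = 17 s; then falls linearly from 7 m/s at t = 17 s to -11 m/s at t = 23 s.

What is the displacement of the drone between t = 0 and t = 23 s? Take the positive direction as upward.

Displacement is the signed area under the v-t curve.
0–4 s: ½(7 + -1)(4) = 12 m
4–8 s: ½(-1 + -3)(4) = -8 m
8–12 s: ½(-3 + 1)(4) = -4 m
12–17 s: ½(1 + 7)(5) = 20 m
17–23 s: ½(7 + -11)(6) = -12 m
Net displacement = 8 m

8 m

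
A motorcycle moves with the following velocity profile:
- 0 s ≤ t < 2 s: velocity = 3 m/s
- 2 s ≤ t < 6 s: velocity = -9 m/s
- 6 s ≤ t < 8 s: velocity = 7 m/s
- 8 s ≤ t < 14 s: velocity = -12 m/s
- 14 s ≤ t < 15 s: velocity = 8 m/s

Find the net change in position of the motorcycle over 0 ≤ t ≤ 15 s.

Net displacement equals the area under the velocity-time graph (areas below the axis count negative).
0–2 s: 3 × 2 = 6 m
2–6 s: -9 × 4 = -36 m
6–8 s: 7 × 2 = 14 m
8–14 s: -12 × 6 = -72 m
14–15 s: 8 × 1 = 8 m
Net displacement = -80 m

-80 m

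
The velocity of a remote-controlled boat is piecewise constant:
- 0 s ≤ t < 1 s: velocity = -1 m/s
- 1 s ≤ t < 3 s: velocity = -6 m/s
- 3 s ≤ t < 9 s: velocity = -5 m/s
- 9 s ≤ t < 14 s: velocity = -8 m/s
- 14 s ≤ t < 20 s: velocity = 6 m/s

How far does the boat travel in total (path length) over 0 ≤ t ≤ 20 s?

Distance (not displacement) is the total path length: add the absolute areas under v-t.
0–1 s: |-1| × 1 = 1 m
1–3 s: |-6| × 2 = 12 m
3–9 s: |-5| × 6 = 30 m
9–14 s: |-8| × 5 = 40 m
14–20 s: |6| × 6 = 36 m
Total distance = 119 m

119 m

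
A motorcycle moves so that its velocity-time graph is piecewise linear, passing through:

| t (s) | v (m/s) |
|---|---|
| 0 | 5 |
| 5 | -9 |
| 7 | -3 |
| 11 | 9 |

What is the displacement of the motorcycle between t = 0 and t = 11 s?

Net displacement equals the area under the velocity-time graph (areas below the axis count negative).
0–5 s: ½(5 + -9)(5) = -10 m
5–7 s: ½(-9 + -3)(2) = -12 m
7–11 s: ½(-3 + 9)(4) = 12 m
Net displacement = -10 m

-10 m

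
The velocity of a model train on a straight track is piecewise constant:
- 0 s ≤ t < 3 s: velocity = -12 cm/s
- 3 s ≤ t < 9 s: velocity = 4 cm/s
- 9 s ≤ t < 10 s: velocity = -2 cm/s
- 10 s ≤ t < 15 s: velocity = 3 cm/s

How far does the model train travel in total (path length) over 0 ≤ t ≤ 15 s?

77 cm

Distance (not displacement) is the total path length: add the absolute areas under v-t.
0–3 s: |-12| × 3 = 36 cm
3–9 s: |4| × 6 = 24 cm
9–10 s: |-2| × 1 = 2 cm
10–15 s: |3| × 5 = 15 cm
Total distance = 77 cm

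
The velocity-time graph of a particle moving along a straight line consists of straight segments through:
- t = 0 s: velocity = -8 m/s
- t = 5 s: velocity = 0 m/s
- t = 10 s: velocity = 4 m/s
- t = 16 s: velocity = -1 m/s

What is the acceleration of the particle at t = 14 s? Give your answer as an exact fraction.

-5/6 m/s²

Acceleration is the slope of the v-t graph on 10–16 s: (-1 − 4)/(16 − 10) = -5/6 m/s².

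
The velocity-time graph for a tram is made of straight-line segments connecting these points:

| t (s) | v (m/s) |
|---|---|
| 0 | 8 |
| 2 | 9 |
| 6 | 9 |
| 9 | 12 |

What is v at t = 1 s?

On 0–2 s the graph is linear from 8 to 9 m/s: v(1) = 8 + (9 − 8)·(1 − 0)/(2 − 0) = 8.5 m/s.

8.5 m/s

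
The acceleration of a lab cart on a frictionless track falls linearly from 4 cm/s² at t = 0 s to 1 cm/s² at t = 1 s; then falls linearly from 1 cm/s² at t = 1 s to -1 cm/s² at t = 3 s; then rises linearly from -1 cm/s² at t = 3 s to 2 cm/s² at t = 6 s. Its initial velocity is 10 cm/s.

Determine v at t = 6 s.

Δv equals the area under the a-t graph; then v = v₀ + Δv.
0–1 s: ½(4 + 1)(1) = 2.5 cm/s
1–3 s: ½(1 + -1)(2) = 0 cm/s
3–6 s: ½(-1 + 2)(3) = 1.5 cm/s
Δv = 4 cm/s, so v(6) = 10 + (4) = 14 cm/s.

14 cm/s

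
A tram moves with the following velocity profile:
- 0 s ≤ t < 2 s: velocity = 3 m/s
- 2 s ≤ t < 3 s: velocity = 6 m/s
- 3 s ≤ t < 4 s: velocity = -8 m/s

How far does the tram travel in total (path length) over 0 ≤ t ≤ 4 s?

Distance (not displacement) is the total path length: add the absolute areas under v-t.
0–2 s: |3| × 2 = 6 m
2–3 s: |6| × 1 = 6 m
3–4 s: |-8| × 1 = 8 m
Total distance = 20 m

20 m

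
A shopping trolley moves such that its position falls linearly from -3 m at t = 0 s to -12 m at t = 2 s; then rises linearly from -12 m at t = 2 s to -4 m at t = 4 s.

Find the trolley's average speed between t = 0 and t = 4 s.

4.25 m/s

Average speed = (total path length)/(elapsed time); on a piecewise-linear x-t graph the path length is Σ|Δx|.
0–2 s: |Δx| = |-12 − -3| = 9 m
2–4 s: |Δx| = |-4 − -12| = 8 m
Total path = 17 m; average speed = 17/4 = 4.25 m/s.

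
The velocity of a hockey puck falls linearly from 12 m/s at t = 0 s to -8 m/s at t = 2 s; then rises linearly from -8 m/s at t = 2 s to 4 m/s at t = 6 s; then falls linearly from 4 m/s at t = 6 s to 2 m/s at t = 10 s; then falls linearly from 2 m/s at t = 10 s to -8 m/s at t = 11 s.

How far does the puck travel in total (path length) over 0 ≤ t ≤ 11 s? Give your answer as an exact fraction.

587/15 m

Distance (not displacement) is the total path length: add the absolute areas under v-t.
0–2 s: v = 0 at t = 1.2 s; triangle areas 7.2 + 3.2 = 10.4 m
2–6 s: v = 0 at t = 14/3 s; triangle areas 32/3 + 8/3 = 40/3 m
6–10 s: |½(4 + 2)(4)| = 12 m
10–11 s: v = 0 at t = 10.2 s; triangle areas 0.2 + 3.2 = 3.4 m
Total distance = 587/15 m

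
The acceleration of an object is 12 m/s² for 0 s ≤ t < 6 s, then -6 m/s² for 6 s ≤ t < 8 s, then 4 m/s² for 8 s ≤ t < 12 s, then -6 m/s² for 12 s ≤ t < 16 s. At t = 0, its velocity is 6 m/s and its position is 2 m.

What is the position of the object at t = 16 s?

974 m

On each constant-a segment, Δv = aΔt and Δx = v₀Δt + ½aΔt²; chain segment to segment.
0–6 s: v starts 6 m/s; Δx = 6·6 + ½·12·6² = 252 m; v ends 78 m/s.
6–8 s: v starts 78 m/s; Δx = 78·2 + ½·-6·2² = 144 m; v ends 66 m/s.
8–12 s: v starts 66 m/s; Δx = 66·4 + ½·4·4² = 296 m; v ends 82 m/s.
12–16 s: v starts 82 m/s; Δx = 82·4 + ½·-6·4² = 280 m; v ends 58 m/s.
x(16) = 2 + Σ Δx = 974 m.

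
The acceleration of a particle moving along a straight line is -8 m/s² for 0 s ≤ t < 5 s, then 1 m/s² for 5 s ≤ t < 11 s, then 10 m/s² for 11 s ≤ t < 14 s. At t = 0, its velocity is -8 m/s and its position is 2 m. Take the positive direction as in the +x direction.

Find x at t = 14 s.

On each constant-a segment, Δv = aΔt and Δx = v₀Δt + ½aΔt²; chain segment to segment.
0–5 s: v starts -8 m/s; Δx = -8·5 + ½·-8·5² = -140 m; v ends -48 m/s.
5–11 s: v starts -48 m/s; Δx = -48·6 + ½·1·6² = -270 m; v ends -42 m/s.
11–14 s: v starts -42 m/s; Δx = -42·3 + ½·10·3² = -81 m; v ends -12 m/s.
x(14) = 2 + Σ Δx = -489 m.

-489 m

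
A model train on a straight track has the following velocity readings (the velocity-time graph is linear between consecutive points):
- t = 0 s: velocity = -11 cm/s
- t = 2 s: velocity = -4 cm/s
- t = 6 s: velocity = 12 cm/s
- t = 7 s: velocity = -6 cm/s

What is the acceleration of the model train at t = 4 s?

Acceleration is the slope of the v-t graph on 2–6 s: (12 − -4)/(6 − 2) = 4 cm/s².

4 cm/s²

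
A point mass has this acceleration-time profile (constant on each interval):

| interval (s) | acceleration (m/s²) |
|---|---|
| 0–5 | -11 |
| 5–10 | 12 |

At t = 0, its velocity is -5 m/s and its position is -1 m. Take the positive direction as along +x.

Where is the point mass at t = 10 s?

On each constant-a segment, Δv = aΔt and Δx = v₀Δt + ½aΔt²; chain segment to segment.
0–5 s: v starts -5 m/s; Δx = -5·5 + ½·-11·5² = -162.5 m; v ends -60 m/s.
5–10 s: v starts -60 m/s; Δx = -60·5 + ½·12·5² = -150 m; v ends 0 m/s.
x(10) = -1 + Σ Δx = -313.5 m.

-313.5 m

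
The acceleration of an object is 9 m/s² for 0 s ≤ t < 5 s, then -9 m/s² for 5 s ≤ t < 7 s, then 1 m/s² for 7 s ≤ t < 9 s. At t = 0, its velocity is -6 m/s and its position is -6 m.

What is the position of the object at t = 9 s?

180.5 m

On each constant-a segment, Δv = aΔt and Δx = v₀Δt + ½aΔt²; chain segment to segment.
0–5 s: v starts -6 m/s; Δx = -6·5 + ½·9·5² = 82.5 m; v ends 39 m/s.
5–7 s: v starts 39 m/s; Δx = 39·2 + ½·-9·2² = 60 m; v ends 21 m/s.
7–9 s: v starts 21 m/s; Δx = 21·2 + ½·1·2² = 44 m; v ends 23 m/s.
x(9) = -6 + Σ Δx = 180.5 m.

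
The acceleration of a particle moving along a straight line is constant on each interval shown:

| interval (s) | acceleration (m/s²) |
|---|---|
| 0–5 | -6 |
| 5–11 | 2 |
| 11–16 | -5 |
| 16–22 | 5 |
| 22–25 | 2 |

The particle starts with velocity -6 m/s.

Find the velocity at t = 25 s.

Δv equals the area under the a-t graph; then v = v₀ + Δv.
0–5 s: -6 × 5 = -30 m/s
5–11 s: 2 × 6 = 12 m/s
11–16 s: -5 × 5 = -25 m/s
16–22 s: 5 × 6 = 30 m/s
22–25 s: 2 × 3 = 6 m/s
Δv = -7 m/s, so v(25) = -6 + (-7) = -13 m/s.

-13 m/s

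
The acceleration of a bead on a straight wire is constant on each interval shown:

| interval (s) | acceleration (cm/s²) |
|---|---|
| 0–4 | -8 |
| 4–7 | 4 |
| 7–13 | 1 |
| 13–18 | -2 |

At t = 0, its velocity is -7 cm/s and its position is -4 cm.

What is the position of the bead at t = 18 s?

-469 cm

On each constant-a segment, Δv = aΔt and Δx = v₀Δt + ½aΔt²; chain segment to segment.
0–4 s: v starts -7 cm/s; Δx = -7·4 + ½·-8·4² = -92 cm; v ends -39 cm/s.
4–7 s: v starts -39 cm/s; Δx = -39·3 + ½·4·3² = -99 cm; v ends -27 cm/s.
7–13 s: v starts -27 cm/s; Δx = -27·6 + ½·1·6² = -144 cm; v ends -21 cm/s.
13–18 s: v starts -21 cm/s; Δx = -21·5 + ½·-2·5² = -130 cm; v ends -31 cm/s.
x(18) = -4 + Σ Δx = -469 cm.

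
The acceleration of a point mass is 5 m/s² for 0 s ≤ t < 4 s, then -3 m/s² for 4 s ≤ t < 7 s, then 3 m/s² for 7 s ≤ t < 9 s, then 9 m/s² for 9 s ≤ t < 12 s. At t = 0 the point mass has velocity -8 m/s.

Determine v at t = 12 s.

36 m/s

Δv equals the area under the a-t graph; then v = v₀ + Δv.
0–4 s: 5 × 4 = 20 m/s
4–7 s: -3 × 3 = -9 m/s
7–9 s: 3 × 2 = 6 m/s
9–12 s: 9 × 3 = 27 m/s
Δv = 44 m/s, so v(12) = -8 + (44) = 36 m/s.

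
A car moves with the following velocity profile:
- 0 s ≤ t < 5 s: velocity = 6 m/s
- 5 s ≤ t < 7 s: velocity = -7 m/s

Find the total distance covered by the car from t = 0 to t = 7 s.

Distance (not displacement) is the total path length: add the absolute areas under v-t.
0–5 s: |6| × 5 = 30 m
5–7 s: |-7| × 2 = 14 m
Total distance = 44 m

44 m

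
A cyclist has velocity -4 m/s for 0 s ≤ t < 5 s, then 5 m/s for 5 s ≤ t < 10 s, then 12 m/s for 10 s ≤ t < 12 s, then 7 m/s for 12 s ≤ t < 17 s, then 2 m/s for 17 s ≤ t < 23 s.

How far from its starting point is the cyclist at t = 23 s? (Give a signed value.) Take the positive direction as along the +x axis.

Displacement is the signed area under the v-t curve.
0–5 s: -4 × 5 = -20 m
5–10 s: 5 × 5 = 25 m
10–12 s: 12 × 2 = 24 m
12–17 s: 7 × 5 = 35 m
17–23 s: 2 × 6 = 12 m
Net displacement = 76 m

76 m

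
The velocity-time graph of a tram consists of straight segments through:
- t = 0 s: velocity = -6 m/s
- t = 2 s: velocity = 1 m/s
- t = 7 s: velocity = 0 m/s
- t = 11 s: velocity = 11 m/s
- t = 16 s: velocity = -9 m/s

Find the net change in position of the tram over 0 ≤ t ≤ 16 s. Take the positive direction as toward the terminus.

Displacement is the signed area under the v-t curve.
0–2 s: ½(-6 + 1)(2) = -5 m
2–7 s: ½(1 + 0)(5) = 2.5 m
7–11 s: ½(0 + 11)(4) = 22 m
11–16 s: ½(11 + -9)(5) = 5 m
Net displacement = 24.5 m

24.5 m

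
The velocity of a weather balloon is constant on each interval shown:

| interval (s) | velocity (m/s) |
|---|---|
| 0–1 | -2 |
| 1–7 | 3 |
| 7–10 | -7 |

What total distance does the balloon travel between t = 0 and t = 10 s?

Total distance travelled is ∫|v| dt — sum the magnitudes of each area piece.
0–1 s: |-2| × 1 = 2 m
1–7 s: |3| × 6 = 18 m
7–10 s: |-7| × 3 = 21 m
Total distance = 41 m

41 m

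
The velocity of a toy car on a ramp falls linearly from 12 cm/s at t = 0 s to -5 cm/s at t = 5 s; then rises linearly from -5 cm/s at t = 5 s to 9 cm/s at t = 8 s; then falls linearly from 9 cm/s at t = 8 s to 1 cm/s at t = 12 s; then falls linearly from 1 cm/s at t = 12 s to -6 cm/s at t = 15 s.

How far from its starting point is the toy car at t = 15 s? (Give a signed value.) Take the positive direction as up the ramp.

36 cm

Net displacement equals the area under the velocity-time graph (areas below the axis count negative).
0–5 s: ½(12 + -5)(5) = 17.5 cm
5–8 s: ½(-5 + 9)(3) = 6 cm
8–12 s: ½(9 + 1)(4) = 20 cm
12–15 s: ½(1 + -6)(3) = -7.5 cm
Net displacement = 36 cm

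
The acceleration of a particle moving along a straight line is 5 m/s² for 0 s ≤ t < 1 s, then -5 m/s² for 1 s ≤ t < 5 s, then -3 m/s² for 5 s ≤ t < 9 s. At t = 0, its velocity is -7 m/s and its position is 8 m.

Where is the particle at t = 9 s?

-156.5 m

On each constant-a segment, Δv = aΔt and Δx = v₀Δt + ½aΔt²; chain segment to segment.
0–1 s: v starts -7 m/s; Δx = -7·1 + ½·5·1² = -4.5 m; v ends -2 m/s.
1–5 s: v starts -2 m/s; Δx = -2·4 + ½·-5·4² = -48 m; v ends -22 m/s.
5–9 s: v starts -22 m/s; Δx = -22·4 + ½·-3·4² = -112 m; v ends -34 m/s.
x(9) = 8 + Σ Δx = -156.5 m.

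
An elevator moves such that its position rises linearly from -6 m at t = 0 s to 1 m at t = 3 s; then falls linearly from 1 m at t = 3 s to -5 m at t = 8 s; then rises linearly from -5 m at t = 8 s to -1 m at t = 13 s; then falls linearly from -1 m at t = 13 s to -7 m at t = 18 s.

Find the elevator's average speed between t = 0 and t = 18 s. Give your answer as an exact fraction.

Average speed = (total path length)/(elapsed time); on a piecewise-linear x-t graph the path length is Σ|Δx|.
0–3 s: |Δx| = |1 − -6| = 7 m
3–8 s: |Δx| = |-5 − 1| = 6 m
8–13 s: |Δx| = |-1 − -5| = 4 m
13–18 s: |Δx| = |-7 − -1| = 6 m
Total path = 23 m; average speed = 23/18 = 23/18 m/s.

23/18 m/s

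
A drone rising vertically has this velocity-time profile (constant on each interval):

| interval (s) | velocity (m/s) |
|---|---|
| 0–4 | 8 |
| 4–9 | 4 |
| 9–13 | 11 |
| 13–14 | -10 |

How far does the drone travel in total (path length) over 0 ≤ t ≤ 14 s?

106 m

Total distance travelled is ∫|v| dt — sum the magnitudes of each area piece.
0–4 s: |8| × 4 = 32 m
4–9 s: |4| × 5 = 20 m
9–13 s: |11| × 4 = 44 m
13–14 s: |-10| × 1 = 10 m
Total distance = 106 m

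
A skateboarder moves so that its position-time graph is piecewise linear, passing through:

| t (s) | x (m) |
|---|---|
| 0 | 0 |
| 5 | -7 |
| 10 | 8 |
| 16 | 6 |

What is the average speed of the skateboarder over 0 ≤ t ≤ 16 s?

Average speed = (total path length)/(elapsed time); on a piecewise-linear x-t graph the path length is Σ|Δx|.
0–5 s: |Δx| = |-7 − 0| = 7 m
5–10 s: |Δx| = |8 − -7| = 15 m
10–16 s: |Δx| = |6 − 8| = 2 m
Total path = 24 m; average speed = 24/16 = 1.5 m/s.

1.5 m/s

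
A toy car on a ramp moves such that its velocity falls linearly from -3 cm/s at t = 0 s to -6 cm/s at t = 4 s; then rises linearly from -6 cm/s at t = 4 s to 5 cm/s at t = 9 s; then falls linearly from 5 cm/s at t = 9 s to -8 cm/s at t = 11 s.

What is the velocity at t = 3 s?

On 0–4 s the graph is linear from -3 to -6 cm/s: v(3) = -3 + (-6 − -3)·(3 − 0)/(4 − 0) = -5.25 cm/s.

-5.25 cm/s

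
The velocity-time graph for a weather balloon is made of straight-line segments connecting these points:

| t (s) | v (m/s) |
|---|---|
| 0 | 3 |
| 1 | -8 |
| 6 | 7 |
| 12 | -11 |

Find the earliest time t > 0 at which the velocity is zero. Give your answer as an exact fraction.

v changes sign on 0–1 s (from 3 to -8); the graph is linear there, so v = 0 at t = 0 + (-3)·(1 − 0)/(-8 − 3) = 3/11 s.

t = 3/11 s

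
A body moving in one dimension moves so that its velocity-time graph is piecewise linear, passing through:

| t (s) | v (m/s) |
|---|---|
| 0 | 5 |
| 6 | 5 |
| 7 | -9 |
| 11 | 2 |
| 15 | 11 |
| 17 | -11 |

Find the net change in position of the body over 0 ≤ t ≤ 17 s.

Net displacement equals the area under the velocity-time graph (areas below the axis count negative).
0–6 s: 5 × 6 = 30 m
6–7 s: ½(5 + -9)(1) = -2 m
7–11 s: ½(-9 + 2)(4) = -14 m
11–15 s: ½(2 + 11)(4) = 26 m
15–17 s: ½(11 + -11)(2) = 0 m
Net displacement = 40 m

40 m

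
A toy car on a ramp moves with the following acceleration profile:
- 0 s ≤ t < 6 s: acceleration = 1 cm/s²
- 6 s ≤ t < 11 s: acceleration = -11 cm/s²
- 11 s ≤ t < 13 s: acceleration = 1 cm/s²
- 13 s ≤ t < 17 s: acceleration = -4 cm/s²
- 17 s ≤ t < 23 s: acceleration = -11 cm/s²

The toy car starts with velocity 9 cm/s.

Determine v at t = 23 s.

Δv equals the area under the a-t graph; then v = v₀ + Δv.
0–6 s: 1 × 6 = 6 cm/s
6–11 s: -11 × 5 = -55 cm/s
11–13 s: 1 × 2 = 2 cm/s
13–17 s: -4 × 4 = -16 cm/s
17–23 s: -11 × 6 = -66 cm/s
Δv = -129 cm/s, so v(23) = 9 + (-129) = -120 cm/s.

-120 cm/s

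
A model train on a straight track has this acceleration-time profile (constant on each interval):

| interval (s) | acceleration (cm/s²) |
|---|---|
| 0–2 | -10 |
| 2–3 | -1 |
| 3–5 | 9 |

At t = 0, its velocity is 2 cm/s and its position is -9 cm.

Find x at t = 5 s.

-63.5 cm

On each constant-a segment, Δv = aΔt and Δx = v₀Δt + ½aΔt²; chain segment to segment.
0–2 s: v starts 2 cm/s; Δx = 2·2 + ½·-10·2² = -16 cm; v ends -18 cm/s.
2–3 s: v starts -18 cm/s; Δx = -18·1 + ½·-1·1² = -18.5 cm; v ends -19 cm/s.
3–5 s: v starts -19 cm/s; Δx = -19·2 + ½·9·2² = -20 cm; v ends -1 cm/s.
x(5) = -9 + Σ Δx = -63.5 cm.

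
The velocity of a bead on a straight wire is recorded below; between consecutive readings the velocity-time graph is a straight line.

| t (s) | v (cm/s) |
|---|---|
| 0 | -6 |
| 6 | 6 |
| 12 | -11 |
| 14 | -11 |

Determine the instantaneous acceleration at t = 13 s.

Acceleration is the slope of the v-t graph on 12–14 s: (-11 − -11)/(14 − 12) = 0 cm/s².

0 cm/s²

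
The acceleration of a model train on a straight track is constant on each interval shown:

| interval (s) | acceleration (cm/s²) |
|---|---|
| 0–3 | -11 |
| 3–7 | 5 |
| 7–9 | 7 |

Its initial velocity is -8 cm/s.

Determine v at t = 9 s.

Δv equals the area under the a-t graph; then v = v₀ + Δv.
0–3 s: -11 × 3 = -33 cm/s
3–7 s: 5 × 4 = 20 cm/s
7–9 s: 7 × 2 = 14 cm/s
Δv = 1 cm/s, so v(9) = -8 + (1) = -7 cm/s.

-7 cm/s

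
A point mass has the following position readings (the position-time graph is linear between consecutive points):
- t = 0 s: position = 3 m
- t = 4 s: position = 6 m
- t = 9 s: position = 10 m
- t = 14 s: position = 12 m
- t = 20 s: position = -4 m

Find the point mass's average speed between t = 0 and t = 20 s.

1.25 m/s

Average speed = (total path length)/(elapsed time); on a piecewise-linear x-t graph the path length is Σ|Δx|.
0–4 s: |Δx| = |6 − 3| = 3 m
4–9 s: |Δx| = |10 − 6| = 4 m
9–14 s: |Δx| = |12 − 10| = 2 m
14–20 s: |Δx| = |-4 − 12| = 16 m
Total path = 25 m; average speed = 25/20 = 1.25 m/s.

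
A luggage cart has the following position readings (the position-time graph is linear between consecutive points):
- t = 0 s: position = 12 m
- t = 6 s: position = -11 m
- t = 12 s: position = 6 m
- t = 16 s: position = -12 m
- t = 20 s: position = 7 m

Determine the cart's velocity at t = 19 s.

Velocity is the slope of the x-t graph on 16–20 s: (7 − -12)/(20 − 16) = 4.75 m/s.

4.75 m/s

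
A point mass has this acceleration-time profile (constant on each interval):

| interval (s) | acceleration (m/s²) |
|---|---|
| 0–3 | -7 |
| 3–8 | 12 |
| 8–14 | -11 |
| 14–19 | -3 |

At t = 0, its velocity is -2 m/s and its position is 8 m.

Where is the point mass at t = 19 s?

On each constant-a segment, Δv = aΔt and Δx = v₀Δt + ½aΔt²; chain segment to segment.
0–3 s: v starts -2 m/s; Δx = -2·3 + ½·-7·3² = -37.5 m; v ends -23 m/s.
3–8 s: v starts -23 m/s; Δx = -23·5 + ½·12·5² = 35 m; v ends 37 m/s.
8–14 s: v starts 37 m/s; Δx = 37·6 + ½·-11·6² = 24 m; v ends -29 m/s.
14–19 s: v starts -29 m/s; Δx = -29·5 + ½·-3·5² = -182.5 m; v ends -44 m/s.
x(19) = 8 + Σ Δx = -153 m.

-153 m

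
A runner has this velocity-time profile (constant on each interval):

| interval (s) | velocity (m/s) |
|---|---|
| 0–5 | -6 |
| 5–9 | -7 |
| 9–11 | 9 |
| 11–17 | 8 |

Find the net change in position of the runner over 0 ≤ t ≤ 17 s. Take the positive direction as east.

8 m

Net displacement equals the area under the velocity-time graph (areas below the axis count negative).
0–5 s: -6 × 5 = -30 m
5–9 s: -7 × 4 = -28 m
9–11 s: 9 × 2 = 18 m
11–17 s: 8 × 6 = 48 m
Net displacement = 8 m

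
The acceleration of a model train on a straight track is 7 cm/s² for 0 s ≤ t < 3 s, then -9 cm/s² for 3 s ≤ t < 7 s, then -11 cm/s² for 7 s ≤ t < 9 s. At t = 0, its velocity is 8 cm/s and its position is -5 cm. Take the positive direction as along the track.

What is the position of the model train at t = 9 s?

58.5 cm

On each constant-a segment, Δv = aΔt and Δx = v₀Δt + ½aΔt²; chain segment to segment.
0–3 s: v starts 8 cm/s; Δx = 8·3 + ½·7·3² = 55.5 cm; v ends 29 cm/s.
3–7 s: v starts 29 cm/s; Δx = 29·4 + ½·-9·4² = 44 cm; v ends -7 cm/s.
7–9 s: v starts -7 cm/s; Δx = -7·2 + ½·-11·2² = -36 cm; v ends -29 cm/s.
x(9) = -5 + Σ Δx = 58.5 cm.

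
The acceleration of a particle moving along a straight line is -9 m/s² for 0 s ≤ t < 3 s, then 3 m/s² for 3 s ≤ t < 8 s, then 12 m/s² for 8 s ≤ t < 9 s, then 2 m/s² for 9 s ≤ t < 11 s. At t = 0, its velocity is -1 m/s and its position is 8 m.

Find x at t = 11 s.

-143 m

On each constant-a segment, Δv = aΔt and Δx = v₀Δt + ½aΔt²; chain segment to segment.
0–3 s: v starts -1 m/s; Δx = -1·3 + ½·-9·3² = -43.5 m; v ends -28 m/s.
3–8 s: v starts -28 m/s; Δx = -28·5 + ½·3·5² = -102.5 m; v ends -13 m/s.
8–9 s: v starts -13 m/s; Δx = -13·1 + ½·12·1² = -7 m; v ends -1 m/s.
9–11 s: v starts -1 m/s; Δx = -1·2 + ½·2·2² = 2 m; v ends 3 m/s.
x(11) = 8 + Σ Δx = -143 m.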